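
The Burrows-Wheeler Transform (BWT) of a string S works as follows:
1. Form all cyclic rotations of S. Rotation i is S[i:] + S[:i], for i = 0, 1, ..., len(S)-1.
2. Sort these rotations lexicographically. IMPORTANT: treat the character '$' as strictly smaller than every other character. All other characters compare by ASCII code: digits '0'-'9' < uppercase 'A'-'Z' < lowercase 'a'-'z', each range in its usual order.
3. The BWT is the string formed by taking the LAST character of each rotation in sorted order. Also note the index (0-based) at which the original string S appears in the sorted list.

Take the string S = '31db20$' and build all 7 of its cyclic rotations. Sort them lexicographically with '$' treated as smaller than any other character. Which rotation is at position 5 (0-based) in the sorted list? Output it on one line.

All 7 rotations (rotation i = S[i:]+S[:i]):
  rot[0] = 31db20$
  rot[1] = 1db20$3
  rot[2] = db20$31
  rot[3] = b20$31d
  rot[4] = 20$31db
  rot[5] = 0$31db2
  rot[6] = $31db20
Sorted (with $ < everything):
  sorted[0] = $31db20
  sorted[1] = 0$31db2
  sorted[2] = 1db20$3
  sorted[3] = 20$31db
  sorted[4] = 31db20$
  sorted[5] = b20$31d
  sorted[6] = db20$31
sorted[5] = b20$31d

Answer: b20$31d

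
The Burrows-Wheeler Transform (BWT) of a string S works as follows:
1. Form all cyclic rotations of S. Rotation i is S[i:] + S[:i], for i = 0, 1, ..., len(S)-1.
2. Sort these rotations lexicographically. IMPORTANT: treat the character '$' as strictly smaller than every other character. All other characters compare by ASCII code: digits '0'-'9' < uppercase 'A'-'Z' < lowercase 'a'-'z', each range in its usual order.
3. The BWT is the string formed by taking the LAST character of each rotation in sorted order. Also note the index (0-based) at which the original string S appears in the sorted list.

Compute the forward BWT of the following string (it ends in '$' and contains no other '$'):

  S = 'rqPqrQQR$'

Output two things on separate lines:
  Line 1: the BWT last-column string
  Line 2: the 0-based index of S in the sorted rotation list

Answer: RqrQQrPq$
8

Derivation:
All 9 rotations (rotation i = S[i:]+S[:i]):
  rot[0] = rqPqrQQR$
  rot[1] = qPqrQQR$r
  rot[2] = PqrQQR$rq
  rot[3] = qrQQR$rqP
  rot[4] = rQQR$rqPq
  rot[5] = QQR$rqPqr
  rot[6] = QR$rqPqrQ
  rot[7] = R$rqPqrQQ
  rot[8] = $rqPqrQQR
Sorted (with $ < everything):
  sorted[0] = $rqPqrQQR  (last char: 'R')
  sorted[1] = PqrQQR$rq  (last char: 'q')
  sorted[2] = QQR$rqPqr  (last char: 'r')
  sorted[3] = QR$rqPqrQ  (last char: 'Q')
  sorted[4] = R$rqPqrQQ  (last char: 'Q')
  sorted[5] = qPqrQQR$r  (last char: 'r')
  sorted[6] = qrQQR$rqP  (last char: 'P')
  sorted[7] = rQQR$rqPq  (last char: 'q')
  sorted[8] = rqPqrQQR$  (last char: '$')
Last column: RqrQQrPq$
Original string S is at sorted index 8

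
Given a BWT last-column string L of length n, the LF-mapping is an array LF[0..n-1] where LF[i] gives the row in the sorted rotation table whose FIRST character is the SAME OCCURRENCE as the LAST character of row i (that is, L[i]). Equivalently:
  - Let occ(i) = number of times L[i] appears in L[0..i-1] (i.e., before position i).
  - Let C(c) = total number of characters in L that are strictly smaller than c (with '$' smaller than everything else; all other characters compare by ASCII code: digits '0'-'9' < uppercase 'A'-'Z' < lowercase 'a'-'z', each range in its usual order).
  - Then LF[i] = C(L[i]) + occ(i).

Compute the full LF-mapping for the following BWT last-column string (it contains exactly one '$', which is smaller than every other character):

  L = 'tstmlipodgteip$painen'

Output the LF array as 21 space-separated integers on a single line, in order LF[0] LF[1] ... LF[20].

Answer: 18 17 19 10 9 6 14 13 2 5 20 3 7 15 0 16 1 8 11 4 12

Derivation:
Char counts: '$':1, 'a':1, 'd':1, 'e':2, 'g':1, 'i':3, 'l':1, 'm':1, 'n':2, 'o':1, 'p':3, 's':1, 't':3
C (first-col start): C('$')=0, C('a')=1, C('d')=2, C('e')=3, C('g')=5, C('i')=6, C('l')=9, C('m')=10, C('n')=11, C('o')=13, C('p')=14, C('s')=17, C('t')=18
L[0]='t': occ=0, LF[0]=C('t')+0=18+0=18
L[1]='s': occ=0, LF[1]=C('s')+0=17+0=17
L[2]='t': occ=1, LF[2]=C('t')+1=18+1=19
L[3]='m': occ=0, LF[3]=C('m')+0=10+0=10
L[4]='l': occ=0, LF[4]=C('l')+0=9+0=9
L[5]='i': occ=0, LF[5]=C('i')+0=6+0=6
L[6]='p': occ=0, LF[6]=C('p')+0=14+0=14
L[7]='o': occ=0, LF[7]=C('o')+0=13+0=13
L[8]='d': occ=0, LF[8]=C('d')+0=2+0=2
L[9]='g': occ=0, LF[9]=C('g')+0=5+0=5
L[10]='t': occ=2, LF[10]=C('t')+2=18+2=20
L[11]='e': occ=0, LF[11]=C('e')+0=3+0=3
L[12]='i': occ=1, LF[12]=C('i')+1=6+1=7
L[13]='p': occ=1, LF[13]=C('p')+1=14+1=15
L[14]='$': occ=0, LF[14]=C('$')+0=0+0=0
L[15]='p': occ=2, LF[15]=C('p')+2=14+2=16
L[16]='a': occ=0, LF[16]=C('a')+0=1+0=1
L[17]='i': occ=2, LF[17]=C('i')+2=6+2=8
L[18]='n': occ=0, LF[18]=C('n')+0=11+0=11
L[19]='e': occ=1, LF[19]=C('e')+1=3+1=4
L[20]='n': occ=1, LF[20]=C('n')+1=11+1=12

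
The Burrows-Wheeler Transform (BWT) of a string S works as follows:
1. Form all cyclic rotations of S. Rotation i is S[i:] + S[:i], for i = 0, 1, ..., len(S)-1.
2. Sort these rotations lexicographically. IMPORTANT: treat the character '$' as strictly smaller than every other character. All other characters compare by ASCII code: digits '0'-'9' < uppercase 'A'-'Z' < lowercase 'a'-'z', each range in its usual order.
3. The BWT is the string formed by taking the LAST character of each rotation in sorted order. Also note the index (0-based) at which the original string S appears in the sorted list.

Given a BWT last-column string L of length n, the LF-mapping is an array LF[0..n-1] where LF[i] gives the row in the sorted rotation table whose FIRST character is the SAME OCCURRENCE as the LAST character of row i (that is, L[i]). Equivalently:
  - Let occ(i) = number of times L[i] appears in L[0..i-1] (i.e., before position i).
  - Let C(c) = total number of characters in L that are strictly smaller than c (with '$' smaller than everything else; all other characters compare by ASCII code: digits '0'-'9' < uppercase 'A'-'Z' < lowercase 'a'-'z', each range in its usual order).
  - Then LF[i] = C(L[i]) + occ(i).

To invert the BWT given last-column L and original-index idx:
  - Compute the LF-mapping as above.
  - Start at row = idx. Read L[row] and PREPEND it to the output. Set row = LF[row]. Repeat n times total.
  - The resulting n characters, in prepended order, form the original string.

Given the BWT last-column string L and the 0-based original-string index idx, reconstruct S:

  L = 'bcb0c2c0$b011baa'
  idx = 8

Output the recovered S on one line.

Answer: ac21bc00b0ac1bb$

Derivation:
LF mapping: 9 13 10 1 14 6 15 2 0 11 3 4 5 12 7 8
Walk LF starting at row 8, prepending L[row]:
  step 1: row=8, L[8]='$', prepend. Next row=LF[8]=0
  step 2: row=0, L[0]='b', prepend. Next row=LF[0]=9
  step 3: row=9, L[9]='b', prepend. Next row=LF[9]=11
  step 4: row=11, L[11]='1', prepend. Next row=LF[11]=4
  step 5: row=4, L[4]='c', prepend. Next row=LF[4]=14
  step 6: row=14, L[14]='a', prepend. Next row=LF[14]=7
  step 7: row=7, L[7]='0', prepend. Next row=LF[7]=2
  step 8: row=2, L[2]='b', prepend. Next row=LF[2]=10
  step 9: row=10, L[10]='0', prepend. Next row=LF[10]=3
  step 10: row=3, L[3]='0', prepend. Next row=LF[3]=1
  step 11: row=1, L[1]='c', prepend. Next row=LF[1]=13
  step 12: row=13, L[13]='b', prepend. Next row=LF[13]=12
  step 13: row=12, L[12]='1', prepend. Next row=LF[12]=5
  step 14: row=5, L[5]='2', prepend. Next row=LF[5]=6
  step 15: row=6, L[6]='c', prepend. Next row=LF[6]=15
  step 16: row=15, L[15]='a', prepend. Next row=LF[15]=8
Reversed output: ac21bc00b0ac1bb$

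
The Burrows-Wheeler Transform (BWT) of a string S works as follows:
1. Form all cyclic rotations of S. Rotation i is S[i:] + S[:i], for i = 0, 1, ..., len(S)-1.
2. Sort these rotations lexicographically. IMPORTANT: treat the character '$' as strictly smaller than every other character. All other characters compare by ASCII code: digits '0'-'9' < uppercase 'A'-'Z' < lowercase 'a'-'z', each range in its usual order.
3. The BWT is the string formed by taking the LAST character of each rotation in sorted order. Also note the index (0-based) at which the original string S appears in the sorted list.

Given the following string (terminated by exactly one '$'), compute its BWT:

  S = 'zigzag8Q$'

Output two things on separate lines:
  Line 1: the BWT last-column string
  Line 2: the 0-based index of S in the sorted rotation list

Answer: Qg8zaizg$
8

Derivation:
All 9 rotations (rotation i = S[i:]+S[:i]):
  rot[0] = zigzag8Q$
  rot[1] = igzag8Q$z
  rot[2] = gzag8Q$zi
  rot[3] = zag8Q$zig
  rot[4] = ag8Q$zigz
  rot[5] = g8Q$zigza
  rot[6] = 8Q$zigzag
  rot[7] = Q$zigzag8
  rot[8] = $zigzag8Q
Sorted (with $ < everything):
  sorted[0] = $zigzag8Q  (last char: 'Q')
  sorted[1] = 8Q$zigzag  (last char: 'g')
  sorted[2] = Q$zigzag8  (last char: '8')
  sorted[3] = ag8Q$zigz  (last char: 'z')
  sorted[4] = g8Q$zigza  (last char: 'a')
  sorted[5] = gzag8Q$zi  (last char: 'i')
  sorted[6] = igzag8Q$z  (last char: 'z')
  sorted[7] = zag8Q$zig  (last char: 'g')
  sorted[8] = zigzag8Q$  (last char: '$')
Last column: Qg8zaizg$
Original string S is at sorted index 8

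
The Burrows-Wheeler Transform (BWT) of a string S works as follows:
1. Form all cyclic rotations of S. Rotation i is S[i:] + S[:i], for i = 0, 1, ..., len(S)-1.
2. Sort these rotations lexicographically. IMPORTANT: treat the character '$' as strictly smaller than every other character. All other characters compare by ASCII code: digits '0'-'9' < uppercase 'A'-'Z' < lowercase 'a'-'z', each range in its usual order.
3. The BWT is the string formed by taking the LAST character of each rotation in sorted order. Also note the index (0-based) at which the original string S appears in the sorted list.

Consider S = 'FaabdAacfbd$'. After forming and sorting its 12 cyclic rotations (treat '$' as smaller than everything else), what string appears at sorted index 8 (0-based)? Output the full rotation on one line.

Answer: cfbd$FaabdAa

Derivation:
All 12 rotations (rotation i = S[i:]+S[:i]):
  rot[0] = FaabdAacfbd$
  rot[1] = aabdAacfbd$F
  rot[2] = abdAacfbd$Fa
  rot[3] = bdAacfbd$Faa
  rot[4] = dAacfbd$Faab
  rot[5] = Aacfbd$Faabd
  rot[6] = acfbd$FaabdA
  rot[7] = cfbd$FaabdAa
  rot[8] = fbd$FaabdAac
  rot[9] = bd$FaabdAacf
  rot[10] = d$FaabdAacfb
  rot[11] = $FaabdAacfbd
Sorted (with $ < everything):
  sorted[0] = $FaabdAacfbd
  sorted[1] = Aacfbd$Faabd
  sorted[2] = FaabdAacfbd$
  sorted[3] = aabdAacfbd$F
  sorted[4] = abdAacfbd$Fa
  sorted[5] = acfbd$FaabdA
  sorted[6] = bd$FaabdAacf
  sorted[7] = bdAacfbd$Faa
  sorted[8] = cfbd$FaabdAa
  sorted[9] = d$FaabdAacfb
  sorted[10] = dAacfbd$Faab
  sorted[11] = fbd$FaabdAac
sorted[8] = cfbd$FaabdAa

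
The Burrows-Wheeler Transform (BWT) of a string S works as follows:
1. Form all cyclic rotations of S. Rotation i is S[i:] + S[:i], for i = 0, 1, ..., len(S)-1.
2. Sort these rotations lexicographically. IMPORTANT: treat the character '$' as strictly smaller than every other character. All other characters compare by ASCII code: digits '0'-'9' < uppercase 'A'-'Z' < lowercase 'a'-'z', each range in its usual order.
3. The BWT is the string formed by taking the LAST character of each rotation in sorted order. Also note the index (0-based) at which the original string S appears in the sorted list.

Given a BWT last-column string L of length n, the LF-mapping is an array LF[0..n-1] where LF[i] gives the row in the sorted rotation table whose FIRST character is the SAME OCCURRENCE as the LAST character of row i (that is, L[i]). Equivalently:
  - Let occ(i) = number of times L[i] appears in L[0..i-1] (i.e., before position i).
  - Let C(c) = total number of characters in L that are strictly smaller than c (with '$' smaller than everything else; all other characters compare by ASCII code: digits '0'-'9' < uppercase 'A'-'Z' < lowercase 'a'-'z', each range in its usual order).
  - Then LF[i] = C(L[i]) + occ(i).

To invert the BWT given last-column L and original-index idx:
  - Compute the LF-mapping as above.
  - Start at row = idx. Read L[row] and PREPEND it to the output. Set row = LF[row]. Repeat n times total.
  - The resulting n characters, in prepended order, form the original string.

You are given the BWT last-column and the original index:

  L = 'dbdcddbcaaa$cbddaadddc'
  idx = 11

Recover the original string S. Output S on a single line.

Answer: ccdddddadaddacacbbabd$

Derivation:
LF mapping: 13 6 14 9 15 16 7 10 1 2 3 0 11 8 17 18 4 5 19 20 21 12
Walk LF starting at row 11, prepending L[row]:
  step 1: row=11, L[11]='$', prepend. Next row=LF[11]=0
  step 2: row=0, L[0]='d', prepend. Next row=LF[0]=13
  step 3: row=13, L[13]='b', prepend. Next row=LF[13]=8
  step 4: row=8, L[8]='a', prepend. Next row=LF[8]=1
  step 5: row=1, L[1]='b', prepend. Next row=LF[1]=6
  step 6: row=6, L[6]='b', prepend. Next row=LF[6]=7
  step 7: row=7, L[7]='c', prepend. Next row=LF[7]=10
  step 8: row=10, L[10]='a', prepend. Next row=LF[10]=3
  step 9: row=3, L[3]='c', prepend. Next row=LF[3]=9
  step 10: row=9, L[9]='a', prepend. Next row=LF[9]=2
  step 11: row=2, L[2]='d', prepend. Next row=LF[2]=14
  step 12: row=14, L[14]='d', prepend. Next row=LF[14]=17
  step 13: row=17, L[17]='a', prepend. Next row=LF[17]=5
  step 14: row=5, L[5]='d', prepend. Next row=LF[5]=16
  step 15: row=16, L[16]='a', prepend. Next row=LF[16]=4
  step 16: row=4, L[4]='d', prepend. Next row=LF[4]=15
  step 17: row=15, L[15]='d', prepend. Next row=LF[15]=18
  step 18: row=18, L[18]='d', prepend. Next row=LF[18]=19
  step 19: row=19, L[19]='d', prepend. Next row=LF[19]=20
  step 20: row=20, L[20]='d', prepend. Next row=LF[20]=21
  step 21: row=21, L[21]='c', prepend. Next row=LF[21]=12
  step 22: row=12, L[12]='c', prepend. Next row=LF[12]=11
Reversed output: ccdddddadaddacacbbabd$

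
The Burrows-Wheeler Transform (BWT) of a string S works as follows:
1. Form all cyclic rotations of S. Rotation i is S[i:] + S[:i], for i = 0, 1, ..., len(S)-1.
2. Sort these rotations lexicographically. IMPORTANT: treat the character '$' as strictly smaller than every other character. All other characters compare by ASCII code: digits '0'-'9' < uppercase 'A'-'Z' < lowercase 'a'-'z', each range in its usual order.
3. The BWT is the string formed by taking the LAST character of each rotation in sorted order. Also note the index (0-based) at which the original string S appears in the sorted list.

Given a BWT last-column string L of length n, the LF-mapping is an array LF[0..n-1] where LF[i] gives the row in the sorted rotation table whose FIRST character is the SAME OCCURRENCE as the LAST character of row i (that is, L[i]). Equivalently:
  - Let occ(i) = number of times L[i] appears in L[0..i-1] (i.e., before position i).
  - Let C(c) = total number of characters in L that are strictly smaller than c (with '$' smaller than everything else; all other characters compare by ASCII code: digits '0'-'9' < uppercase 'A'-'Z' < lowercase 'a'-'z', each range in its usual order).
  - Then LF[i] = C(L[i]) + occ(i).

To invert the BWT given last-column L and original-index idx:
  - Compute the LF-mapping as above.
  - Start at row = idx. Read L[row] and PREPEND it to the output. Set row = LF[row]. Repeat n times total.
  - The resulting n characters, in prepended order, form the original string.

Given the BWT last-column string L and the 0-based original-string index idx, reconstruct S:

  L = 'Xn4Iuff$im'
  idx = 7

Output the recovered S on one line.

LF mapping: 3 8 1 2 9 4 5 0 6 7
Walk LF starting at row 7, prepending L[row]:
  step 1: row=7, L[7]='$', prepend. Next row=LF[7]=0
  step 2: row=0, L[0]='X', prepend. Next row=LF[0]=3
  step 3: row=3, L[3]='I', prepend. Next row=LF[3]=2
  step 4: row=2, L[2]='4', prepend. Next row=LF[2]=1
  step 5: row=1, L[1]='n', prepend. Next row=LF[1]=8
  step 6: row=8, L[8]='i', prepend. Next row=LF[8]=6
  step 7: row=6, L[6]='f', prepend. Next row=LF[6]=5
  step 8: row=5, L[5]='f', prepend. Next row=LF[5]=4
  step 9: row=4, L[4]='u', prepend. Next row=LF[4]=9
  step 10: row=9, L[9]='m', prepend. Next row=LF[9]=7
Reversed output: muffin4IX$

Answer: muffin4IX$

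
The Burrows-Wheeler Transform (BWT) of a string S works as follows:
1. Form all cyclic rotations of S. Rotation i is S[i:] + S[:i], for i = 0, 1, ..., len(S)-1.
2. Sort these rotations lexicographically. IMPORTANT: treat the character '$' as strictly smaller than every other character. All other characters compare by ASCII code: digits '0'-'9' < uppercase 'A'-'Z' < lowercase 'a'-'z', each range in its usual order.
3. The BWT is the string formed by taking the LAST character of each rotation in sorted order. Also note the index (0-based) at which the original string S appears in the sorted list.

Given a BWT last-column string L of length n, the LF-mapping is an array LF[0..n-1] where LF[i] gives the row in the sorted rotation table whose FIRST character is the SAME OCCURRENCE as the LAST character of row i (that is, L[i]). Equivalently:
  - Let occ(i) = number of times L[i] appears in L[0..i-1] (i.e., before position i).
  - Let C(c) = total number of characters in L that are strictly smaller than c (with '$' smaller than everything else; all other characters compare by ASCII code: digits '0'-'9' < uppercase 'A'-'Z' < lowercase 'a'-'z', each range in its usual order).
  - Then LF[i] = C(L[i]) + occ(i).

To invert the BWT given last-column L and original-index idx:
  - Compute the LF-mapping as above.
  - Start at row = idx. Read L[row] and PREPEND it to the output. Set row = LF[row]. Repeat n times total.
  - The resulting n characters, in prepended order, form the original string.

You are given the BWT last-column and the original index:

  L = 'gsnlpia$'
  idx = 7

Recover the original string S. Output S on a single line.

Answer: sapling$

Derivation:
LF mapping: 2 7 5 4 6 3 1 0
Walk LF starting at row 7, prepending L[row]:
  step 1: row=7, L[7]='$', prepend. Next row=LF[7]=0
  step 2: row=0, L[0]='g', prepend. Next row=LF[0]=2
  step 3: row=2, L[2]='n', prepend. Next row=LF[2]=5
  step 4: row=5, L[5]='i', prepend. Next row=LF[5]=3
  step 5: row=3, L[3]='l', prepend. Next row=LF[3]=4
  step 6: row=4, L[4]='p', prepend. Next row=LF[4]=6
  step 7: row=6, L[6]='a', prepend. Next row=LF[6]=1
  step 8: row=1, L[1]='s', prepend. Next row=LF[1]=7
Reversed output: sapling$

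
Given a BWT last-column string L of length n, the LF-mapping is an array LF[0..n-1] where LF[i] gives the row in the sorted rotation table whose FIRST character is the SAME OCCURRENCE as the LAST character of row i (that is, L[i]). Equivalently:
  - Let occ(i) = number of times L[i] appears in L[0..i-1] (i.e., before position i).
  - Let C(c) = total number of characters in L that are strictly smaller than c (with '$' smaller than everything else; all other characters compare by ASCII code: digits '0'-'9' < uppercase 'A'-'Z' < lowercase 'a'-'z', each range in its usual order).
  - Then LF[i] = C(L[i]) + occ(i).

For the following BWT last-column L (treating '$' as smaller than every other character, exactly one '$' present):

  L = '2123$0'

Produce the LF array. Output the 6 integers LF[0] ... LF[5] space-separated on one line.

Answer: 3 2 4 5 0 1

Derivation:
Char counts: '$':1, '0':1, '1':1, '2':2, '3':1
C (first-col start): C('$')=0, C('0')=1, C('1')=2, C('2')=3, C('3')=5
L[0]='2': occ=0, LF[0]=C('2')+0=3+0=3
L[1]='1': occ=0, LF[1]=C('1')+0=2+0=2
L[2]='2': occ=1, LF[2]=C('2')+1=3+1=4
L[3]='3': occ=0, LF[3]=C('3')+0=5+0=5
L[4]='$': occ=0, LF[4]=C('$')+0=0+0=0
L[5]='0': occ=0, LF[5]=C('0')+0=1+0=1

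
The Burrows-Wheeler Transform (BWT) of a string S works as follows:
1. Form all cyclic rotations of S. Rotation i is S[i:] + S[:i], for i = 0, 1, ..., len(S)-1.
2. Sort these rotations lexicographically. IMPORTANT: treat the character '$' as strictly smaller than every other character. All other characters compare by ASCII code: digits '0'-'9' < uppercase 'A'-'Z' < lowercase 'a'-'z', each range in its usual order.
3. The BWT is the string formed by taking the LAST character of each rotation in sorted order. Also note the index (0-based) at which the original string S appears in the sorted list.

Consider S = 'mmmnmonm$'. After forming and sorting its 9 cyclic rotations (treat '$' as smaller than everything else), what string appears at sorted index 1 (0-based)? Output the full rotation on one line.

Answer: m$mmmnmon

Derivation:
All 9 rotations (rotation i = S[i:]+S[:i]):
  rot[0] = mmmnmonm$
  rot[1] = mmnmonm$m
  rot[2] = mnmonm$mm
  rot[3] = nmonm$mmm
  rot[4] = monm$mmmn
  rot[5] = onm$mmmnm
  rot[6] = nm$mmmnmo
  rot[7] = m$mmmnmon
  rot[8] = $mmmnmonm
Sorted (with $ < everything):
  sorted[0] = $mmmnmonm
  sorted[1] = m$mmmnmon
  sorted[2] = mmmnmonm$
  sorted[3] = mmnmonm$m
  sorted[4] = mnmonm$mm
  sorted[5] = monm$mmmn
  sorted[6] = nm$mmmnmo
  sorted[7] = nmonm$mmm
  sorted[8] = onm$mmmnm
sorted[1] = m$mmmnmon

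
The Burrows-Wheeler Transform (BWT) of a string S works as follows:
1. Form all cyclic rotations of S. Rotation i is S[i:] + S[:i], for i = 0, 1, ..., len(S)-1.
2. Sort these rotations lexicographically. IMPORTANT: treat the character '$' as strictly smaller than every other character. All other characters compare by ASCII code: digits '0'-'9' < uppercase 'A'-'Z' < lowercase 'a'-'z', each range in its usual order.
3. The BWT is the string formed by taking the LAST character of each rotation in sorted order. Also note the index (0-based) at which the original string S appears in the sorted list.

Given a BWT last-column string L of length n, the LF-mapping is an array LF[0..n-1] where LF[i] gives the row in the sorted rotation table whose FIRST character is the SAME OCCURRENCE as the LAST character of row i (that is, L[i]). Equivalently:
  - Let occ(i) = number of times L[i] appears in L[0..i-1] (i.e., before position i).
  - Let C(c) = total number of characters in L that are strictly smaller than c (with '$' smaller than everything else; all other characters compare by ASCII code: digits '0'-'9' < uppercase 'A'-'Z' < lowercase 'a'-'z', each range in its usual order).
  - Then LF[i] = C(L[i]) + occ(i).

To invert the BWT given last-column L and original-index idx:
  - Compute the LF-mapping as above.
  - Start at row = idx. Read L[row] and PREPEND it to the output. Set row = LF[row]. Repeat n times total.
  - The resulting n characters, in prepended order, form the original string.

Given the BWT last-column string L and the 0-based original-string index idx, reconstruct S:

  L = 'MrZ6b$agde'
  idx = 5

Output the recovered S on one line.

Answer: badger6ZM$

Derivation:
LF mapping: 2 9 3 1 5 0 4 8 6 7
Walk LF starting at row 5, prepending L[row]:
  step 1: row=5, L[5]='$', prepend. Next row=LF[5]=0
  step 2: row=0, L[0]='M', prepend. Next row=LF[0]=2
  step 3: row=2, L[2]='Z', prepend. Next row=LF[2]=3
  step 4: row=3, L[3]='6', prepend. Next row=LF[3]=1
  step 5: row=1, L[1]='r', prepend. Next row=LF[1]=9
  step 6: row=9, L[9]='e', prepend. Next row=LF[9]=7
  step 7: row=7, L[7]='g', prepend. Next row=LF[7]=8
  step 8: row=8, L[8]='d', prepend. Next row=LF[8]=6
  step 9: row=6, L[6]='a', prepend. Next row=LF[6]=4
  step 10: row=4, L[4]='b', prepend. Next row=LF[4]=5
Reversed output: badger6ZM$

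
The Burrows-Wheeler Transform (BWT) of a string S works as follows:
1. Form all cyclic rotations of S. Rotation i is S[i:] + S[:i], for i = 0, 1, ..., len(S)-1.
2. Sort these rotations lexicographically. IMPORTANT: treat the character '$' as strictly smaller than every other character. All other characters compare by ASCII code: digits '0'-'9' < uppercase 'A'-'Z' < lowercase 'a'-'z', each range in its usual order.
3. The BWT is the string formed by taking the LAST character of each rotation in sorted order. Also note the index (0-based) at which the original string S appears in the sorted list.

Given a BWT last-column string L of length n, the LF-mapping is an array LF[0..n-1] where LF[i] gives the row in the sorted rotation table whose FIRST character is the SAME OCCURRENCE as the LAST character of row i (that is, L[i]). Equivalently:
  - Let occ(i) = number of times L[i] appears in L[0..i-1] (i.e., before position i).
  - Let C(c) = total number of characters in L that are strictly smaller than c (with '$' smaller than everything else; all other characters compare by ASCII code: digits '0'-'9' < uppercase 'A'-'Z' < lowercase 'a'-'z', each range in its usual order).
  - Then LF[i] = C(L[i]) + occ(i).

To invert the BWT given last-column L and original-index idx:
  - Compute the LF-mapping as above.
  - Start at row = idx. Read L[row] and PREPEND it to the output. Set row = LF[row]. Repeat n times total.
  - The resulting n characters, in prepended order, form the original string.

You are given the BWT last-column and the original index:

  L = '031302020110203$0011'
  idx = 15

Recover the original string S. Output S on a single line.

Answer: 2021300132011100030$

Derivation:
LF mapping: 1 17 9 18 2 14 3 15 4 10 11 5 16 6 19 0 7 8 12 13
Walk LF starting at row 15, prepending L[row]:
  step 1: row=15, L[15]='$', prepend. Next row=LF[15]=0
  step 2: row=0, L[0]='0', prepend. Next row=LF[0]=1
  step 3: row=1, L[1]='3', prepend. Next row=LF[1]=17
  step 4: row=17, L[17]='0', prepend. Next row=LF[17]=8
  step 5: row=8, L[8]='0', prepend. Next row=LF[8]=4
  step 6: row=4, L[4]='0', prepend. Next row=LF[4]=2
  step 7: row=2, L[2]='1', prepend. Next row=LF[2]=9
  step 8: row=9, L[9]='1', prepend. Next row=LF[9]=10
  step 9: row=10, L[10]='1', prepend. Next row=LF[10]=11
  step 10: row=11, L[11]='0', prepend. Next row=LF[11]=5
  step 11: row=5, L[5]='2', prepend. Next row=LF[5]=14
  step 12: row=14, L[14]='3', prepend. Next row=LF[14]=19
  step 13: row=19, L[19]='1', prepend. Next row=LF[19]=13
  step 14: row=13, L[13]='0', prepend. Next row=LF[13]=6
  step 15: row=6, L[6]='0', prepend. Next row=LF[6]=3
  step 16: row=3, L[3]='3', prepend. Next row=LF[3]=18
  step 17: row=18, L[18]='1', prepend. Next row=LF[18]=12
  step 18: row=12, L[12]='2', prepend. Next row=LF[12]=16
  step 19: row=16, L[16]='0', prepend. Next row=LF[16]=7
  step 20: row=7, L[7]='2', prepend. Next row=LF[7]=15
Reversed output: 2021300132011100030$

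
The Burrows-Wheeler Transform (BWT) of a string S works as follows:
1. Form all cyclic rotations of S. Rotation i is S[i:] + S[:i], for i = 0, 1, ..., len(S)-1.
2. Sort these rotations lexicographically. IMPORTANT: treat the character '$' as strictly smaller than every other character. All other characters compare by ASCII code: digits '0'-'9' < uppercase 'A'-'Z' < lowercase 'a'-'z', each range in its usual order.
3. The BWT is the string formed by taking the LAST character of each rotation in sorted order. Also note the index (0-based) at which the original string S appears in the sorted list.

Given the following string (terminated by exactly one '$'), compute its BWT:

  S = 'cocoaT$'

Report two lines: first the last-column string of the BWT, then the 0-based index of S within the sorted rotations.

All 7 rotations (rotation i = S[i:]+S[:i]):
  rot[0] = cocoaT$
  rot[1] = ocoaT$c
  rot[2] = coaT$co
  rot[3] = oaT$coc
  rot[4] = aT$coco
  rot[5] = T$cocoa
  rot[6] = $cocoaT
Sorted (with $ < everything):
  sorted[0] = $cocoaT  (last char: 'T')
  sorted[1] = T$cocoa  (last char: 'a')
  sorted[2] = aT$coco  (last char: 'o')
  sorted[3] = coaT$co  (last char: 'o')
  sorted[4] = cocoaT$  (last char: '$')
  sorted[5] = oaT$coc  (last char: 'c')
  sorted[6] = ocoaT$c  (last char: 'c')
Last column: Taoo$cc
Original string S is at sorted index 4

Answer: Taoo$cc
4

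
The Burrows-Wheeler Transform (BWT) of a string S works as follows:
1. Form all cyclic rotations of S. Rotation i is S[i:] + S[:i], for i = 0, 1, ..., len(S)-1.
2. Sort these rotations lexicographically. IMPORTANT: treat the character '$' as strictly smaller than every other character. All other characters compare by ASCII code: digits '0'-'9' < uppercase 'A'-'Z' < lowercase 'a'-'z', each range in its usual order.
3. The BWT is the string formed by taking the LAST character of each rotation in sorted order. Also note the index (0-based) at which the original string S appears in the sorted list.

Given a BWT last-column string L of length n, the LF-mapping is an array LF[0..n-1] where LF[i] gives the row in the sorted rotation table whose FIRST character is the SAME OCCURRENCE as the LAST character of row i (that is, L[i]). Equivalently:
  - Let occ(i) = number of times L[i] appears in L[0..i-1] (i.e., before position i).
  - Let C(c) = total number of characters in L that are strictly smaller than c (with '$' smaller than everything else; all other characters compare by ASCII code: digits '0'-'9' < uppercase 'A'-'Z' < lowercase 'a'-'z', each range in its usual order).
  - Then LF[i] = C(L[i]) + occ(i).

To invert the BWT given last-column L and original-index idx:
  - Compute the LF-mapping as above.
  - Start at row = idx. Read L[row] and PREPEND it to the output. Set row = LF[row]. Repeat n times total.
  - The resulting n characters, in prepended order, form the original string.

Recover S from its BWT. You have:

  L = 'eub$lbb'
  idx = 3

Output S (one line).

Answer: bubble$

Derivation:
LF mapping: 4 6 1 0 5 2 3
Walk LF starting at row 3, prepending L[row]:
  step 1: row=3, L[3]='$', prepend. Next row=LF[3]=0
  step 2: row=0, L[0]='e', prepend. Next row=LF[0]=4
  step 3: row=4, L[4]='l', prepend. Next row=LF[4]=5
  step 4: row=5, L[5]='b', prepend. Next row=LF[5]=2
  step 5: row=2, L[2]='b', prepend. Next row=LF[2]=1
  step 6: row=1, L[1]='u', prepend. Next row=LF[1]=6
  step 7: row=6, L[6]='b', prepend. Next row=LF[6]=3
Reversed output: bubble$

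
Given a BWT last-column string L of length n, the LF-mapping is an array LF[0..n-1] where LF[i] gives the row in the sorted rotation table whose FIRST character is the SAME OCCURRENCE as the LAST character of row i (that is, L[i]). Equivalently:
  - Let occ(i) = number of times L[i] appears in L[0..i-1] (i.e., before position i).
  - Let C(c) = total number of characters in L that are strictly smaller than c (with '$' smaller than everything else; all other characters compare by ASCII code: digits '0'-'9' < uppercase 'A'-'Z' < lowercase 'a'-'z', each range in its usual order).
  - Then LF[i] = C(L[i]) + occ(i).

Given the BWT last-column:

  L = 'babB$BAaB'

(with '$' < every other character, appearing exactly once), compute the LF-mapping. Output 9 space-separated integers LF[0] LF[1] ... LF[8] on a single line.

Answer: 7 5 8 2 0 3 1 6 4

Derivation:
Char counts: '$':1, 'A':1, 'B':3, 'a':2, 'b':2
C (first-col start): C('$')=0, C('A')=1, C('B')=2, C('a')=5, C('b')=7
L[0]='b': occ=0, LF[0]=C('b')+0=7+0=7
L[1]='a': occ=0, LF[1]=C('a')+0=5+0=5
L[2]='b': occ=1, LF[2]=C('b')+1=7+1=8
L[3]='B': occ=0, LF[3]=C('B')+0=2+0=2
L[4]='$': occ=0, LF[4]=C('$')+0=0+0=0
L[5]='B': occ=1, LF[5]=C('B')+1=2+1=3
L[6]='A': occ=0, LF[6]=C('A')+0=1+0=1
L[7]='a': occ=1, LF[7]=C('a')+1=5+1=6
L[8]='B': occ=2, LF[8]=C('B')+2=2+2=4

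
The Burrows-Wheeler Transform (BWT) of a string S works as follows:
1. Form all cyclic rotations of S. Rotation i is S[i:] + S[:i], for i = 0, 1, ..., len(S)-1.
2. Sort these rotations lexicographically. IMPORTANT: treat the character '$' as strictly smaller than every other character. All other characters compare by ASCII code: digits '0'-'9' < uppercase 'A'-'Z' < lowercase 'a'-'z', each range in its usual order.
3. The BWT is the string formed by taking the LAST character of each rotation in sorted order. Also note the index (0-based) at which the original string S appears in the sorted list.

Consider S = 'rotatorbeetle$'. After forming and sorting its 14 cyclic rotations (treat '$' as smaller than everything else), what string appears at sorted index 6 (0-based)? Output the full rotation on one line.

All 14 rotations (rotation i = S[i:]+S[:i]):
  rot[0] = rotatorbeetle$
  rot[1] = otatorbeetle$r
  rot[2] = tatorbeetle$ro
  rot[3] = atorbeetle$rot
  rot[4] = torbeetle$rota
  rot[5] = orbeetle$rotat
  rot[6] = rbeetle$rotato
  rot[7] = beetle$rotator
  rot[8] = eetle$rotatorb
  rot[9] = etle$rotatorbe
  rot[10] = tle$rotatorbee
  rot[11] = le$rotatorbeet
  rot[12] = e$rotatorbeetl
  rot[13] = $rotatorbeetle
Sorted (with $ < everything):
  sorted[0] = $rotatorbeetle
  sorted[1] = atorbeetle$rot
  sorted[2] = beetle$rotator
  sorted[3] = e$rotatorbeetl
  sorted[4] = eetle$rotatorb
  sorted[5] = etle$rotatorbe
  sorted[6] = le$rotatorbeet
  sorted[7] = orbeetle$rotat
  sorted[8] = otatorbeetle$r
  sorted[9] = rbeetle$rotato
  sorted[10] = rotatorbeetle$
  sorted[11] = tatorbeetle$ro
  sorted[12] = tle$rotatorbee
  sorted[13] = torbeetle$rota
sorted[6] = le$rotatorbeet

Answer: le$rotatorbeet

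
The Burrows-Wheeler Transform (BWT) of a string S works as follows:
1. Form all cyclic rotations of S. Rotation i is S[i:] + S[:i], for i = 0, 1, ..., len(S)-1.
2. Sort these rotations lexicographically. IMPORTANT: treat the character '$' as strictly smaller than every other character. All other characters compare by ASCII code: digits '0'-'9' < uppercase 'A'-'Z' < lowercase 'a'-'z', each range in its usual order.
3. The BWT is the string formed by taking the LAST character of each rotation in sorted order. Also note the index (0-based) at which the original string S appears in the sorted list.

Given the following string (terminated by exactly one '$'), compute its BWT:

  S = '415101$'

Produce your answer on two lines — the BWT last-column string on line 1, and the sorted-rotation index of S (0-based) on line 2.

All 7 rotations (rotation i = S[i:]+S[:i]):
  rot[0] = 415101$
  rot[1] = 15101$4
  rot[2] = 5101$41
  rot[3] = 101$415
  rot[4] = 01$4151
  rot[5] = 1$41510
  rot[6] = $415101
Sorted (with $ < everything):
  sorted[0] = $415101  (last char: '1')
  sorted[1] = 01$4151  (last char: '1')
  sorted[2] = 1$41510  (last char: '0')
  sorted[3] = 101$415  (last char: '5')
  sorted[4] = 15101$4  (last char: '4')
  sorted[5] = 415101$  (last char: '$')
  sorted[6] = 5101$41  (last char: '1')
Last column: 11054$1
Original string S is at sorted index 5

Answer: 11054$1
5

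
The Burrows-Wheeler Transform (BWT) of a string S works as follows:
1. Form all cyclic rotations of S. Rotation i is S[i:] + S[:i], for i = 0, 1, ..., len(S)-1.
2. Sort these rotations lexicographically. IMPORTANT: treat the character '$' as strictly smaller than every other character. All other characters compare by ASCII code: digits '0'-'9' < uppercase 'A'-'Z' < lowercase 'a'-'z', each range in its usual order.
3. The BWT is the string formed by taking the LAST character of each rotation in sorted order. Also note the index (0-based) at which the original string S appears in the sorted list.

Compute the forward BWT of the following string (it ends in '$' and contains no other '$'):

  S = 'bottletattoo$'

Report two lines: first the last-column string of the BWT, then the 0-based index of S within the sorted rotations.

All 13 rotations (rotation i = S[i:]+S[:i]):
  rot[0] = bottletattoo$
  rot[1] = ottletattoo$b
  rot[2] = ttletattoo$bo
  rot[3] = tletattoo$bot
  rot[4] = letattoo$bott
  rot[5] = etattoo$bottl
  rot[6] = tattoo$bottle
  rot[7] = attoo$bottlet
  rot[8] = ttoo$bottleta
  rot[9] = too$bottletat
  rot[10] = oo$bottletatt
  rot[11] = o$bottletatto
  rot[12] = $bottletattoo
Sorted (with $ < everything):
  sorted[0] = $bottletattoo  (last char: 'o')
  sorted[1] = attoo$bottlet  (last char: 't')
  sorted[2] = bottletattoo$  (last char: '$')
  sorted[3] = etattoo$bottl  (last char: 'l')
  sorted[4] = letattoo$bott  (last char: 't')
  sorted[5] = o$bottletatto  (last char: 'o')
  sorted[6] = oo$bottletatt  (last char: 't')
  sorted[7] = ottletattoo$b  (last char: 'b')
  sorted[8] = tattoo$bottle  (last char: 'e')
  sorted[9] = tletattoo$bot  (last char: 't')
  sorted[10] = too$bottletat  (last char: 't')
  sorted[11] = ttletattoo$bo  (last char: 'o')
  sorted[12] = ttoo$bottleta  (last char: 'a')
Last column: ot$ltotbettoa
Original string S is at sorted index 2

Answer: ot$ltotbettoa
2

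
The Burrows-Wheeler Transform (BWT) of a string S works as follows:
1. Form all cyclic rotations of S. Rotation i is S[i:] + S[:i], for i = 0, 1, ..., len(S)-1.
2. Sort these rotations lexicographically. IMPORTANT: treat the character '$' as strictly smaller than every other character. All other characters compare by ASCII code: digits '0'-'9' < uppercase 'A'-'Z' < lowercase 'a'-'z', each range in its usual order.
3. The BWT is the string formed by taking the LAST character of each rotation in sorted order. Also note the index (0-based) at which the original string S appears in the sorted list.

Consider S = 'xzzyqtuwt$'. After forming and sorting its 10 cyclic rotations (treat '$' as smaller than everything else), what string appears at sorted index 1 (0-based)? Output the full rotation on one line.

All 10 rotations (rotation i = S[i:]+S[:i]):
  rot[0] = xzzyqtuwt$
  rot[1] = zzyqtuwt$x
  rot[2] = zyqtuwt$xz
  rot[3] = yqtuwt$xzz
  rot[4] = qtuwt$xzzy
  rot[5] = tuwt$xzzyq
  rot[6] = uwt$xzzyqt
  rot[7] = wt$xzzyqtu
  rot[8] = t$xzzyqtuw
  rot[9] = $xzzyqtuwt
Sorted (with $ < everything):
  sorted[0] = $xzzyqtuwt
  sorted[1] = qtuwt$xzzy
  sorted[2] = t$xzzyqtuw
  sorted[3] = tuwt$xzzyq
  sorted[4] = uwt$xzzyqt
  sorted[5] = wt$xzzyqtu
  sorted[6] = xzzyqtuwt$
  sorted[7] = yqtuwt$xzz
  sorted[8] = zyqtuwt$xz
  sorted[9] = zzyqtuwt$x
sorted[1] = qtuwt$xzzy

Answer: qtuwt$xzzy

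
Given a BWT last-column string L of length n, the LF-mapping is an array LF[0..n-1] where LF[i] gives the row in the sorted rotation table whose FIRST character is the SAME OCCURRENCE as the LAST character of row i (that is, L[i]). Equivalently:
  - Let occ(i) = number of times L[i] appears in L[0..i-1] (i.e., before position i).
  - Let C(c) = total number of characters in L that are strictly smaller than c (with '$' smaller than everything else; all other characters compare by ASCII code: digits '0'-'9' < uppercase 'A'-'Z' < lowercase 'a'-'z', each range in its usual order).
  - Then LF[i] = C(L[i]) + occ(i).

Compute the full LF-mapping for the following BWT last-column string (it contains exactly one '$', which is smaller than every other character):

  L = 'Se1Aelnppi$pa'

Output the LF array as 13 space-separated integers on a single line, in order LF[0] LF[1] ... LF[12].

Char counts: '$':1, '1':1, 'A':1, 'S':1, 'a':1, 'e':2, 'i':1, 'l':1, 'n':1, 'p':3
C (first-col start): C('$')=0, C('1')=1, C('A')=2, C('S')=3, C('a')=4, C('e')=5, C('i')=7, C('l')=8, C('n')=9, C('p')=10
L[0]='S': occ=0, LF[0]=C('S')+0=3+0=3
L[1]='e': occ=0, LF[1]=C('e')+0=5+0=5
L[2]='1': occ=0, LF[2]=C('1')+0=1+0=1
L[3]='A': occ=0, LF[3]=C('A')+0=2+0=2
L[4]='e': occ=1, LF[4]=C('e')+1=5+1=6
L[5]='l': occ=0, LF[5]=C('l')+0=8+0=8
L[6]='n': occ=0, LF[6]=C('n')+0=9+0=9
L[7]='p': occ=0, LF[7]=C('p')+0=10+0=10
L[8]='p': occ=1, LF[8]=C('p')+1=10+1=11
L[9]='i': occ=0, LF[9]=C('i')+0=7+0=7
L[10]='$': occ=0, LF[10]=C('$')+0=0+0=0
L[11]='p': occ=2, LF[11]=C('p')+2=10+2=12
L[12]='a': occ=0, LF[12]=C('a')+0=4+0=4

Answer: 3 5 1 2 6 8 9 10 11 7 0 12 4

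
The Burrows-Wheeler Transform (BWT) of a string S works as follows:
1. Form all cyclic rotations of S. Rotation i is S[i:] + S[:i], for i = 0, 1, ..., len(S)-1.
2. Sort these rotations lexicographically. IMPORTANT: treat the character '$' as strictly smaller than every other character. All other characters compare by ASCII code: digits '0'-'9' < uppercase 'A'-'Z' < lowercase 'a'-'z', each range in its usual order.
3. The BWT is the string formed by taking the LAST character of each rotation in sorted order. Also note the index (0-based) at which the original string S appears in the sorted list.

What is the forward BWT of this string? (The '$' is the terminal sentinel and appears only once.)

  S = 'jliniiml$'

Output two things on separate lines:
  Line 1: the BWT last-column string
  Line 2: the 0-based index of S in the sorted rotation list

All 9 rotations (rotation i = S[i:]+S[:i]):
  rot[0] = jliniiml$
  rot[1] = liniiml$j
  rot[2] = iniiml$jl
  rot[3] = niiml$jli
  rot[4] = iiml$jlin
  rot[5] = iml$jlini
  rot[6] = ml$jlinii
  rot[7] = l$jliniim
  rot[8] = $jliniiml
Sorted (with $ < everything):
  sorted[0] = $jliniiml  (last char: 'l')
  sorted[1] = iiml$jlin  (last char: 'n')
  sorted[2] = iml$jlini  (last char: 'i')
  sorted[3] = iniiml$jl  (last char: 'l')
  sorted[4] = jliniiml$  (last char: '$')
  sorted[5] = l$jliniim  (last char: 'm')
  sorted[6] = liniiml$j  (last char: 'j')
  sorted[7] = ml$jlinii  (last char: 'i')
  sorted[8] = niiml$jli  (last char: 'i')
Last column: lnil$mjii
Original string S is at sorted index 4

Answer: lnil$mjii
4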